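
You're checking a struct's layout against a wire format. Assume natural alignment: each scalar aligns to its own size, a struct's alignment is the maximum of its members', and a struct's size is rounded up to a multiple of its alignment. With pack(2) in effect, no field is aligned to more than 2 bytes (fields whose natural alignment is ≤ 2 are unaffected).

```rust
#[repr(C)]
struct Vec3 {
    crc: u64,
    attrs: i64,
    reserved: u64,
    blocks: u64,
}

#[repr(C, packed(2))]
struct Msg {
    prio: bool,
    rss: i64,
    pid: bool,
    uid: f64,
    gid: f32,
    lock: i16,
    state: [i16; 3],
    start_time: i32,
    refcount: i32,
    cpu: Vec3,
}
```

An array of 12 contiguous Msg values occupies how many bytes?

864

Vec3: @0: crc [8B, align 8] → 8; @8: attrs [8B, align 8] → 16; @16: reserved [8B, align 8] → 24; @24: blocks [8B, align 8] → 32; size 32, align 8
@0: prio [1B, align 1] → 1
+1 pad (align 2)
@2: rss [8B, align 2] → 10
@10: pid [1B, align 1] → 11
+1 pad (align 2)
@12: uid [8B, align 2] → 20
@20: gid [4B, align 2] → 24
@24: lock [2B, align 2] → 26
@26: state [6B, align 2] → 32
@32: start_time [4B, align 2] → 36
@36: refcount [4B, align 2] → 40
@40: cpu [32B, align 2] → 72
size 72, align 2
array of 12: 12 × 72 = 864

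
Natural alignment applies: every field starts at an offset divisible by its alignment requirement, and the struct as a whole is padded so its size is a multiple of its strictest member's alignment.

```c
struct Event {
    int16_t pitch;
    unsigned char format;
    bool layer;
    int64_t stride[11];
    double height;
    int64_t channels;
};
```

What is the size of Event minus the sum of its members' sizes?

4

pitch at 0 (size 2, align 2) → ends 2
format at 2 (size 1, align 1) → ends 3
layer at 3 (size 1, align 1) → ends 4
pad 4 to align 8 for stride
stride at 8 (size 88, align 8) → ends 96
height at 96 (size 8, align 8) → ends 104
channels at 104 (size 8, align 8) → ends 112
total 112 bytes, alignment 8
data bytes 108, size 112 → padding 4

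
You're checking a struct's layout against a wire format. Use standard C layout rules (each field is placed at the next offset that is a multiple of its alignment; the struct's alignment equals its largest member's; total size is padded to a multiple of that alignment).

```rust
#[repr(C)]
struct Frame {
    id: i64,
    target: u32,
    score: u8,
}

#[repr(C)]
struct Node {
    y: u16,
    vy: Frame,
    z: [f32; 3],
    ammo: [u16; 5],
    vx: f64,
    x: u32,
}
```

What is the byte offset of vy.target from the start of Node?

16

Frame: id at 0 (size 8, align 8) → ends 8; target at 8 (size 4, align 4) → ends 12; score at 12 (size 1, align 1) → ends 13; tail pad 3 to reach multiple of 8; total 16 bytes, alignment 8
y at 0 (size 2, align 2) → ends 2
pad 6 to align 8 for vy
vy at 8 (size 16, align 8) → ends 24
within Frame: target at 8
8 + 8 = 16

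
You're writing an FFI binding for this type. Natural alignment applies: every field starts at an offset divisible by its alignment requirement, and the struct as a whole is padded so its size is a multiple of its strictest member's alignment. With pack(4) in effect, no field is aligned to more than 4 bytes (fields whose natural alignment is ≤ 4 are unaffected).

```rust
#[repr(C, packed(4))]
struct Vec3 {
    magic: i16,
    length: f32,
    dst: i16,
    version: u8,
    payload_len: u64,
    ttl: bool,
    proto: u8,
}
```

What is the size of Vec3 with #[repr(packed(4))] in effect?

24

0..2  magic  (2B, 2-aligned)
2..4  -- padding (2B)
4..8  length  (4B, 4-aligned)
8..10  dst  (2B, 2-aligned)
10..11  version  (1B, 1-aligned)
11..12  -- padding (1B)
12..20  payload_len  (8B, 4-aligned)
20..21  ttl  (1B, 1-aligned)
21..22  proto  (1B, 1-aligned)
22..24  -- tail padding (2B)
sizeof = 24, alignof = 4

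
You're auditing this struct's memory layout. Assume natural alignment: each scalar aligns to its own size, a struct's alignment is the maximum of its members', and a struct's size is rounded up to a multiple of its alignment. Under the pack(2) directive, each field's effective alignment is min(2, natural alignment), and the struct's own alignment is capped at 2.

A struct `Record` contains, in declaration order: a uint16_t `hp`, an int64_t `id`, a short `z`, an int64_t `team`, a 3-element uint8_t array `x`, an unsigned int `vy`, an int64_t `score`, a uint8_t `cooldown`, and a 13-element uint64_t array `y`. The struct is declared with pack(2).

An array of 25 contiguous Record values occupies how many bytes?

0..2  hp  (2B, 2-aligned)
2..10  id  (8B, 2-aligned)
10..12  z  (2B, 2-aligned)
12..20  team  (8B, 2-aligned)
20..23  x  (3B, 1-aligned)
23..24  -- padding (1B)
24..28  vy  (4B, 2-aligned)
28..36  score  (8B, 2-aligned)
36..37  cooldown  (1B, 1-aligned)
37..38  -- padding (1B)
38..142  y  (104B, 2-aligned)
sizeof = 142, alignof = 2
array of 25: 25 × 142 = 3550

3550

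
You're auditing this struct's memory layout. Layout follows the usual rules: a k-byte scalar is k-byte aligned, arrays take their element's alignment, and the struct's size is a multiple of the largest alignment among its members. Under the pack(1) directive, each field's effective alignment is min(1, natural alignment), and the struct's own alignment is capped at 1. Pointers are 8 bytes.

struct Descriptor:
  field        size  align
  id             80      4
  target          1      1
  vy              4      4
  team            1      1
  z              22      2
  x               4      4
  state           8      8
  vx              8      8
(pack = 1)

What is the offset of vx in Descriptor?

0..80  id  (80B, 1-aligned)
80..81  target  (1B, 1-aligned)
81..85  vy  (4B, 1-aligned)
85..86  team  (1B, 1-aligned)
86..108  z  (22B, 1-aligned)
108..112  x  (4B, 1-aligned)
112..120  state  (8B, 1-aligned)
120..128  vx  (8B, 1-aligned)

120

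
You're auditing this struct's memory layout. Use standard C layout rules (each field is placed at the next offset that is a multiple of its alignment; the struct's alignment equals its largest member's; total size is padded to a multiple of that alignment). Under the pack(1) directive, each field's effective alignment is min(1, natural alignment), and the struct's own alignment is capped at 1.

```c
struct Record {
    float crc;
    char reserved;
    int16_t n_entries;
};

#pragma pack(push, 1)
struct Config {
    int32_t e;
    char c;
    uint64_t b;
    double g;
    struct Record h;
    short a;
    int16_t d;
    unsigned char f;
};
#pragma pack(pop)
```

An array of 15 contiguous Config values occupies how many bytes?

Record: 0..4  crc  (4B, 4-aligned); 4..5  reserved  (1B, 1-aligned); 5..6  -- padding (1B); 6..8  n_entries  (2B, 2-aligned); sizeof = 8, alignof = 4
0..4  e  (4B, 1-aligned)
4..5  c  (1B, 1-aligned)
5..13  b  (8B, 1-aligned)
13..21  g  (8B, 1-aligned)
21..29  h  (8B, 1-aligned)
29..31  a  (2B, 1-aligned)
31..33  d  (2B, 1-aligned)
33..34  f  (1B, 1-aligned)
sizeof = 34, alignof = 1
array of 15: 15 × 34 = 510

510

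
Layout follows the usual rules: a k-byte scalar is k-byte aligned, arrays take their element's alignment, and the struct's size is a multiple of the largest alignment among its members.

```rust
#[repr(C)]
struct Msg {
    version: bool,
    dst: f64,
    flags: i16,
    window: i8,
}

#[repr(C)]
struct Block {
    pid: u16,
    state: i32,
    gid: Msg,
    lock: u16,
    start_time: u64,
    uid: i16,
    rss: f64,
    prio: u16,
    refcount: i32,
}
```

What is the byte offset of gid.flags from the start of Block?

Msg: 0..1  version  (1B, 1-aligned); 1..8  -- padding (7B); 8..16  dst  (8B, 8-aligned); 16..18  flags  (2B, 2-aligned); 18..19  window  (1B, 1-aligned); 19..24  -- tail padding (5B); sizeof = 24, alignof = 8
0..2  pid  (2B, 2-aligned)
2..4  -- padding (2B)
4..8  state  (4B, 4-aligned)
8..32  gid  (24B, 8-aligned)
within Msg: flags at 16
8 + 16 = 24

24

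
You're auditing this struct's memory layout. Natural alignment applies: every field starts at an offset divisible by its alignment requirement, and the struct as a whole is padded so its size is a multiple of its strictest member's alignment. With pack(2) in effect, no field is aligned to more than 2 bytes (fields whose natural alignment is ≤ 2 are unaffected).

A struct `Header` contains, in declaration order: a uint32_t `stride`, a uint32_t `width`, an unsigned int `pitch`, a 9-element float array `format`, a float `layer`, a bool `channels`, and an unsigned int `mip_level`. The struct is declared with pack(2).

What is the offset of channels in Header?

@0: stride [4B, align 2] → 4
@4: width [4B, align 2] → 8
@8: pitch [4B, align 2] → 12
@12: format [36B, align 2] → 48
@48: layer [4B, align 2] → 52
@52: channels [1B, align 1] → 53

52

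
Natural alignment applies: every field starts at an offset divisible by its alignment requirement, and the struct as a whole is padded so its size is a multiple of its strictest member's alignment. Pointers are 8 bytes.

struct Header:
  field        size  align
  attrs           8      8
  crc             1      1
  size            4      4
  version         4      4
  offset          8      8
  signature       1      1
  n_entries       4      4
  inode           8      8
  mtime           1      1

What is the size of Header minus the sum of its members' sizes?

17

attrs at 0 (size 8, align 8) → ends 8
crc at 8 (size 1, align 1) → ends 9
pad 3 to align 4 for size
size at 12 (size 4, align 4) → ends 16
version at 16 (size 4, align 4) → ends 20
pad 4 to align 8 for offset
offset at 24 (size 8, align 8) → ends 32
signature at 32 (size 1, align 1) → ends 33
pad 3 to align 4 for n_entries
n_entries at 36 (size 4, align 4) → ends 40
inode at 40 (size 8, align 8) → ends 48
mtime at 48 (size 1, align 1) → ends 49
tail pad 7 to reach multiple of 8
total 56 bytes, alignment 8
data bytes 39, size 56 → padding 17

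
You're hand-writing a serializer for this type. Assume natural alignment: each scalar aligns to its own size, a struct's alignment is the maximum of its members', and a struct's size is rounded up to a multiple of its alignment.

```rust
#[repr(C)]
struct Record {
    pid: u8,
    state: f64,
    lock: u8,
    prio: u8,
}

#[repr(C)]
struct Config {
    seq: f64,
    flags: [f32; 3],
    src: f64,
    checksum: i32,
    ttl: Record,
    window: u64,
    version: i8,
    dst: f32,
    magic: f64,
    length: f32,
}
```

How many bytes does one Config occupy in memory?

96

Record: @0: pid [1B, align 1] → 1; +7 pad (align 8); @8: state [8B, align 8] → 16; @16: lock [1B, align 1] → 17; @17: prio [1B, align 1] → 18; +6 tail pad (align 8); size 24, align 8
@0: seq [8B, align 8] → 8
@8: flags [12B, align 4] → 20
+4 pad (align 8)
@24: src [8B, align 8] → 32
@32: checksum [4B, align 4] → 36
+4 pad (align 8)
@40: ttl [24B, align 8] → 64
@64: window [8B, align 8] → 72
@72: version [1B, align 1] → 73
+3 pad (align 4)
@76: dst [4B, align 4] → 80
@80: magic [8B, align 8] → 88
@88: length [4B, align 4] → 92
+4 tail pad (align 8)
size 96, align 8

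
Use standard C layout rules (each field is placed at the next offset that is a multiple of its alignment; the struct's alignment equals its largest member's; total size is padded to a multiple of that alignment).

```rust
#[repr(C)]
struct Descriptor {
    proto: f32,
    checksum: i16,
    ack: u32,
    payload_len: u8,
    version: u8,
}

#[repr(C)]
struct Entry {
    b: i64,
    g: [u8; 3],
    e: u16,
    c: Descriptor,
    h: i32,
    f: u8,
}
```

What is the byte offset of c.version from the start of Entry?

29

Descriptor: @0: proto [4B, align 4] → 4; @4: checksum [2B, align 2] → 6; +2 pad (align 4); @8: ack [4B, align 4] → 12; @12: payload_len [1B, align 1] → 13; @13: version [1B, align 1] → 14; +2 tail pad (align 4); size 16, align 4
@0: b [8B, align 8] → 8
@8: g [3B, align 1] → 11
+1 pad (align 2)
@12: e [2B, align 2] → 14
+2 pad (align 4)
@16: c [16B, align 4] → 32
within Descriptor: version at 13
16 + 13 = 29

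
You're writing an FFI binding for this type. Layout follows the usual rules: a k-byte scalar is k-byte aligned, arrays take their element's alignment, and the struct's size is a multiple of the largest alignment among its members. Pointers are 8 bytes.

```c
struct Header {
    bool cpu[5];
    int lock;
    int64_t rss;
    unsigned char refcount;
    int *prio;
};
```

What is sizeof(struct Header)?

cpu at 0 (size 5, align 1) → ends 5
pad 3 to align 4 for lock
lock at 8 (size 4, align 4) → ends 12
pad 4 to align 8 for rss
rss at 16 (size 8, align 8) → ends 24
refcount at 24 (size 1, align 1) → ends 25
pad 7 to align 8 for prio
prio at 32 (size 8, align 8) → ends 40
total 40 bytes, alignment 8

40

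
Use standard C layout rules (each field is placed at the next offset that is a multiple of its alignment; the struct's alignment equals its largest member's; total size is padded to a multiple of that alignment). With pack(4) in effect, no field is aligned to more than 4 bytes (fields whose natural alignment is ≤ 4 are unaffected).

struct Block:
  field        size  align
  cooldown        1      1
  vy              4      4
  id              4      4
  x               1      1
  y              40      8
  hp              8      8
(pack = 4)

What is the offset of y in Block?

16

cooldown at 0 (size 1, align 1) → ends 1
pad 3 to align 4 for vy
vy at 4 (size 4, align 4) → ends 8
id at 8 (size 4, align 4) → ends 12
x at 12 (size 1, align 1) → ends 13
pad 3 to align 4 for y
y at 16 (size 40, align 4) → ends 56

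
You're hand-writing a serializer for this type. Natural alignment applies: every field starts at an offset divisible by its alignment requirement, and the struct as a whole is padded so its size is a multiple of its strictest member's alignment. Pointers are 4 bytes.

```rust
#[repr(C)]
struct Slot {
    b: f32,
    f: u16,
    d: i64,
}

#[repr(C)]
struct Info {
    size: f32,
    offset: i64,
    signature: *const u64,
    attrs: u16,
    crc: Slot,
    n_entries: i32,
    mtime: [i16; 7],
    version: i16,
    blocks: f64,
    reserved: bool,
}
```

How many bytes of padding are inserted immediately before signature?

Slot: b at 0 (size 4, align 4) → ends 4; f at 4 (size 2, align 2) → ends 6; pad 2 to align 8 for d; d at 8 (size 8, align 8) → ends 16; total 16 bytes, alignment 8
size at 0 (size 4, align 4) → ends 4
pad 4 to align 8 for offset
offset at 8 (size 8, align 8) → ends 16
signature at 16 (size 4, align 4) → ends 20

0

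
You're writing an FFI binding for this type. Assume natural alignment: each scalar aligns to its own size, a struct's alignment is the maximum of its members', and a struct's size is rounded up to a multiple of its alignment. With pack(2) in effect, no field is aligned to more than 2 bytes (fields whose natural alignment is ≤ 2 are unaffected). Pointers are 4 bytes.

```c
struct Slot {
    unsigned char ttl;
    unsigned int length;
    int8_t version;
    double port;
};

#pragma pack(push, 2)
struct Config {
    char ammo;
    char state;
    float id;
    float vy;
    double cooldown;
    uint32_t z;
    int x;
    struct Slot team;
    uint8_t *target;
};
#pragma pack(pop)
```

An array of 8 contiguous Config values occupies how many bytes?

Slot: 0..1  ttl  (1B, 1-aligned); 1..4  -- padding (3B); 4..8  length  (4B, 4-aligned); 8..9  version  (1B, 1-aligned); 9..16  -- padding (7B); 16..24  port  (8B, 8-aligned); sizeof = 24, alignof = 8
0..1  ammo  (1B, 1-aligned)
1..2  state  (1B, 1-aligned)
2..6  id  (4B, 2-aligned)
6..10  vy  (4B, 2-aligned)
10..18  cooldown  (8B, 2-aligned)
18..22  z  (4B, 2-aligned)
22..26  x  (4B, 2-aligned)
26..50  team  (24B, 2-aligned)
50..54  target  (4B, 2-aligned)
sizeof = 54, alignof = 2
array of 8: 8 × 54 = 432

432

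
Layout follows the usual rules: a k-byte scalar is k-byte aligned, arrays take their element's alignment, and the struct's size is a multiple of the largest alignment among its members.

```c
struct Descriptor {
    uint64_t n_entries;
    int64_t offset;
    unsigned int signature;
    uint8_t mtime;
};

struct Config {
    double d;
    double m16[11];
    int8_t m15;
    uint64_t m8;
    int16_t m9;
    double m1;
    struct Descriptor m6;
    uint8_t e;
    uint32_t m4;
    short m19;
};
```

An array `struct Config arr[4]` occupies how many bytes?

672

Descriptor: @0: n_entries [8B, align 8] → 8; @8: offset [8B, align 8] → 16; @16: signature [4B, align 4] → 20; @20: mtime [1B, align 1] → 21; +3 tail pad (align 8); size 24, align 8
@0: d [8B, align 8] → 8
@8: m16 [88B, align 8] → 96
@96: m15 [1B, align 1] → 97
+7 pad (align 8)
@104: m8 [8B, align 8] → 112
@112: m9 [2B, align 2] → 114
+6 pad (align 8)
@120: m1 [8B, align 8] → 128
@128: m6 [24B, align 8] → 152
@152: e [1B, align 1] → 153
+3 pad (align 4)
@156: m4 [4B, align 4] → 160
@160: m19 [2B, align 2] → 162
+6 tail pad (align 8)
size 168, align 8
array of 4: 4 × 168 = 672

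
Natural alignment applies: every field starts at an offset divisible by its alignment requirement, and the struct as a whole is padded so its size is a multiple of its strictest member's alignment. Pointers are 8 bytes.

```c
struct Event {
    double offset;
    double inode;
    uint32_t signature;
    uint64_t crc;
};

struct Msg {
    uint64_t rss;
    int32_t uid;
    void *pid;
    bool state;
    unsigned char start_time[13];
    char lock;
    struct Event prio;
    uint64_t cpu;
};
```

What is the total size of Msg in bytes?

Event: offset at 0 (size 8, align 8) → ends 8; inode at 8 (size 8, align 8) → ends 16; signature at 16 (size 4, align 4) → ends 20; pad 4 to align 8 for crc; crc at 24 (size 8, align 8) → ends 32; total 32 bytes, alignment 8
rss at 0 (size 8, align 8) → ends 8
uid at 8 (size 4, align 4) → ends 12
pad 4 to align 8 for pid
pid at 16 (size 8, align 8) → ends 24
state at 24 (size 1, align 1) → ends 25
start_time at 25 (size 13, align 1) → ends 38
lock at 38 (size 1, align 1) → ends 39
pad 1 to align 8 for prio
prio at 40 (size 32, align 8) → ends 72
cpu at 72 (size 8, align 8) → ends 80
total 80 bytes, alignment 8

80 bytes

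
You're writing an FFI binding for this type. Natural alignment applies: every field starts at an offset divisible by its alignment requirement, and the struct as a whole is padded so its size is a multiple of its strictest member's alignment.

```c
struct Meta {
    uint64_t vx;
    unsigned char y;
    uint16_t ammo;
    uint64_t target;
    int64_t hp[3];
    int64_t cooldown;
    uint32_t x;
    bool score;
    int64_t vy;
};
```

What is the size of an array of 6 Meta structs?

432

0..8  vx  (8B, 8-aligned)
8..9  y  (1B, 1-aligned)
9..10  -- padding (1B)
10..12  ammo  (2B, 2-aligned)
12..16  -- padding (4B)
16..24  target  (8B, 8-aligned)
24..48  hp  (24B, 8-aligned)
48..56  cooldown  (8B, 8-aligned)
56..60  x  (4B, 4-aligned)
60..61  score  (1B, 1-aligned)
61..64  -- padding (3B)
64..72  vy  (8B, 8-aligned)
sizeof = 72, alignof = 8
array of 6: 6 × 72 = 432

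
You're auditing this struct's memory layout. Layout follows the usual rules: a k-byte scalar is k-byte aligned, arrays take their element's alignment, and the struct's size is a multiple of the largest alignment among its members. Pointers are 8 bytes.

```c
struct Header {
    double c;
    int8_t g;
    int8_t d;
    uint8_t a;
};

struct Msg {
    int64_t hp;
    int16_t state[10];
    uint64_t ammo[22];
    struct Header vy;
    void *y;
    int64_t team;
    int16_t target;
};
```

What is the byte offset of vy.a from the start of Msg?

218

Header: 0..8  c  (8B, 8-aligned); 8..9  g  (1B, 1-aligned); 9..10  d  (1B, 1-aligned); 10..11  a  (1B, 1-aligned); 11..16  -- tail padding (5B); sizeof = 16, alignof = 8
0..8  hp  (8B, 8-aligned)
8..28  state  (20B, 2-aligned)
28..32  -- padding (4B)
32..208  ammo  (176B, 8-aligned)
208..224  vy  (16B, 8-aligned)
within Header: a at 10
208 + 10 = 218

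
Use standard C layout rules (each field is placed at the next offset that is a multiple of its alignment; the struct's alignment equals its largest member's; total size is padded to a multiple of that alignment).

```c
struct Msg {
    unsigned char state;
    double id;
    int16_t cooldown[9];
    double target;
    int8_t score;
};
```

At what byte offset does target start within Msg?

@0: state [1B, align 1] → 1
+7 pad (align 8)
@8: id [8B, align 8] → 16
@16: cooldown [18B, align 2] → 34
+6 pad (align 8)
@40: target [8B, align 8] → 48

40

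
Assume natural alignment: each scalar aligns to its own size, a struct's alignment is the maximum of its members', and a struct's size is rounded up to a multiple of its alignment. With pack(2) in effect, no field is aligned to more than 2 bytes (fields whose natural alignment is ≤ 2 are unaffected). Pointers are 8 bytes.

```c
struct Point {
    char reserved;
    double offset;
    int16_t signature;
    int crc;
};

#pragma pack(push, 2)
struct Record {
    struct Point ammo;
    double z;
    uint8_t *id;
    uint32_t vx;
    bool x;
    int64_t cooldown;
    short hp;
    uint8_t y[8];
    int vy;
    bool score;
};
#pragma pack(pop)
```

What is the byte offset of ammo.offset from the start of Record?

Point: @0: reserved [1B, align 1] → 1; +7 pad (align 8); @8: offset [8B, align 8] → 16; @16: signature [2B, align 2] → 18; +2 pad (align 4); @20: crc [4B, align 4] → 24; size 24, align 8
@0: ammo [24B, align 2] → 24
within Point: offset at 8
0 + 8 = 8

8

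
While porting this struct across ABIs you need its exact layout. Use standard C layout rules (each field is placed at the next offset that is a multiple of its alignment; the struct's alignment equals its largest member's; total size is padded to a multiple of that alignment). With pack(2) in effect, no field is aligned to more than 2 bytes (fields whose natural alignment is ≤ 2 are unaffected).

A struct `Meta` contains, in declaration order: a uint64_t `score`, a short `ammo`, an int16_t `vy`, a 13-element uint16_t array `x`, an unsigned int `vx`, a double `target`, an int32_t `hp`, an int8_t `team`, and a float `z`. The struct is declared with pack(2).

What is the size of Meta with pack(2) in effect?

@0: score [8B, align 2] → 8
@8: ammo [2B, align 2] → 10
@10: vy [2B, align 2] → 12
@12: x [26B, align 2] → 38
@38: vx [4B, align 2] → 42
@42: target [8B, align 2] → 50
@50: hp [4B, align 2] → 54
@54: team [1B, align 1] → 55
+1 pad (align 2)
@56: z [4B, align 2] → 60
size 60, align 2

60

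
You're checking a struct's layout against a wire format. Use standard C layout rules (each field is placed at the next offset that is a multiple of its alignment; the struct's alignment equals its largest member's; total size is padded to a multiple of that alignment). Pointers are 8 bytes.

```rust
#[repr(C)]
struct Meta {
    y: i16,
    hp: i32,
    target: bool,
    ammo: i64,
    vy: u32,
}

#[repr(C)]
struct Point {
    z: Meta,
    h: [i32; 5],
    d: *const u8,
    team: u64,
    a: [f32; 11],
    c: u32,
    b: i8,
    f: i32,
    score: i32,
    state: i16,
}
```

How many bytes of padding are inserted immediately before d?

4

Meta: 0..2  y  (2B, 2-aligned); 2..4  -- padding (2B); 4..8  hp  (4B, 4-aligned); 8..9  target  (1B, 1-aligned); 9..16  -- padding (7B); 16..24  ammo  (8B, 8-aligned); 24..28  vy  (4B, 4-aligned); 28..32  -- tail padding (4B); sizeof = 32, alignof = 8
0..32  z  (32B, 8-aligned)
32..52  h  (20B, 4-aligned)
52..56  -- padding (4B)
56..64  d  (8B, 8-aligned)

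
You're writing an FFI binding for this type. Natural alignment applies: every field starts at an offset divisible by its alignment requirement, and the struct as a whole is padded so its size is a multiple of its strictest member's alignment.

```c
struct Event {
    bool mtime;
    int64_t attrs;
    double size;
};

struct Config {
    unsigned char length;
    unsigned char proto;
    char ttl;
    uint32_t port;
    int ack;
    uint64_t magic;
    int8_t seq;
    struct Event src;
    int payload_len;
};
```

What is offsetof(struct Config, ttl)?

Event: @0: mtime [1B, align 1] → 1; +7 pad (align 8); @8: attrs [8B, align 8] → 16; @16: size [8B, align 8] → 24; size 24, align 8
@0: length [1B, align 1] → 1
@1: proto [1B, align 1] → 2
@2: ttl [1B, align 1] → 3

2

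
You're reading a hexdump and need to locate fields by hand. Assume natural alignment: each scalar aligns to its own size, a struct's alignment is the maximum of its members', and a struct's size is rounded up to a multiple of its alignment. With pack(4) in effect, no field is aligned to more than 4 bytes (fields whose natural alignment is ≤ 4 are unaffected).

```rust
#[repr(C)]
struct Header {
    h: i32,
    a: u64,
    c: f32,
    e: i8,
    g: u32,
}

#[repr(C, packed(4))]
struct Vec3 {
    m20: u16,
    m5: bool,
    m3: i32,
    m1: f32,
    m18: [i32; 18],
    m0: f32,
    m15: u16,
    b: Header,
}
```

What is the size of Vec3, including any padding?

124

Header: @0: h [4B, align 4] → 4; +4 pad (align 8); @8: a [8B, align 8] → 16; @16: c [4B, align 4] → 20; @20: e [1B, align 1] → 21; +3 pad (align 4); @24: g [4B, align 4] → 28; +4 tail pad (align 8); size 32, align 8
@0: m20 [2B, align 2] → 2
@2: m5 [1B, align 1] → 3
+1 pad (align 4)
@4: m3 [4B, align 4] → 8
@8: m1 [4B, align 4] → 12
@12: m18 [72B, align 4] → 84
@84: m0 [4B, align 4] → 88
@88: m15 [2B, align 2] → 90
+2 pad (align 4)
@92: b [32B, align 4] → 124
size 124, align 4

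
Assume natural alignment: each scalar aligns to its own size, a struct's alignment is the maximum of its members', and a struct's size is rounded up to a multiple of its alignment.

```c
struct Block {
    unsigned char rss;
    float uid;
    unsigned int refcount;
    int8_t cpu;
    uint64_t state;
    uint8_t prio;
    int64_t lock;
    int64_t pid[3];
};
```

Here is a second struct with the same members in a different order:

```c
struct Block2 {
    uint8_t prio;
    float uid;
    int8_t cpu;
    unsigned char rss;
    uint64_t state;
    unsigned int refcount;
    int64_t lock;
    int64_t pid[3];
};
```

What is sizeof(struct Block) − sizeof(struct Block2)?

0

0..1  rss  (1B, 1-aligned)
1..4  -- padding (3B)
4..8  uid  (4B, 4-aligned)
8..12  refcount  (4B, 4-aligned)
12..13  cpu  (1B, 1-aligned)
13..16  -- padding (3B)
16..24  state  (8B, 8-aligned)
24..25  prio  (1B, 1-aligned)
25..32  -- padding (7B)
32..40  lock  (8B, 8-aligned)
40..64  pid  (24B, 8-aligned)
sizeof = 64, alignof = 8
— Block2 —
0..1  prio  (1B, 1-aligned)
1..4  -- padding (3B)
4..8  uid  (4B, 4-aligned)
8..9  cpu  (1B, 1-aligned)
9..10  rss  (1B, 1-aligned)
10..16  -- padding (6B)
16..24  state  (8B, 8-aligned)
24..28  refcount  (4B, 4-aligned)
28..32  -- padding (4B)
32..40  lock  (8B, 8-aligned)
40..64  pid  (24B, 8-aligned)
sizeof = 64, alignof = 8
64 − 64 = 0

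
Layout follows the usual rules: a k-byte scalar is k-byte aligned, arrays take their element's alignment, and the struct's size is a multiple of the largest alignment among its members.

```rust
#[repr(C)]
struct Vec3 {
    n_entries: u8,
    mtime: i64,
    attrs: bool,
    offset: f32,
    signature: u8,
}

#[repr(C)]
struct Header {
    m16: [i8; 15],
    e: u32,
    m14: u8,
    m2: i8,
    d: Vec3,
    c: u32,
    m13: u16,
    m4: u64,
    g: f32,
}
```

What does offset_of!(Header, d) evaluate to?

24

Vec3: @0: n_entries [1B, align 1] → 1; +7 pad (align 8); @8: mtime [8B, align 8] → 16; @16: attrs [1B, align 1] → 17; +3 pad (align 4); @20: offset [4B, align 4] → 24; @24: signature [1B, align 1] → 25; +7 tail pad (align 8); size 32, align 8
@0: m16 [15B, align 1] → 15
+1 pad (align 4)
@16: e [4B, align 4] → 20
@20: m14 [1B, align 1] → 21
@21: m2 [1B, align 1] → 22
+2 pad (align 8)
@24: d [32B, align 8] → 56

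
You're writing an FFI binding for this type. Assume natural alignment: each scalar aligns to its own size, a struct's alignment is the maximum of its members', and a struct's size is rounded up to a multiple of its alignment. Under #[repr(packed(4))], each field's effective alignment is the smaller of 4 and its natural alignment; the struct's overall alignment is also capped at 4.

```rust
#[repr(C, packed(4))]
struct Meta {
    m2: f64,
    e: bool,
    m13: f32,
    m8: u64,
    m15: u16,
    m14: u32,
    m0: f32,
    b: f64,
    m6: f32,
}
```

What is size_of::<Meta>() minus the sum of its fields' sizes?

@0: m2 [8B, align 4] → 8
@8: e [1B, align 1] → 9
+3 pad (align 4)
@12: m13 [4B, align 4] → 16
@16: m8 [8B, align 4] → 24
@24: m15 [2B, align 2] → 26
+2 pad (align 4)
@28: m14 [4B, align 4] → 32
@32: m0 [4B, align 4] → 36
@36: b [8B, align 4] → 44
@44: m6 [4B, align 4] → 48
size 48, align 4
data bytes 43, size 48 → padding 5

5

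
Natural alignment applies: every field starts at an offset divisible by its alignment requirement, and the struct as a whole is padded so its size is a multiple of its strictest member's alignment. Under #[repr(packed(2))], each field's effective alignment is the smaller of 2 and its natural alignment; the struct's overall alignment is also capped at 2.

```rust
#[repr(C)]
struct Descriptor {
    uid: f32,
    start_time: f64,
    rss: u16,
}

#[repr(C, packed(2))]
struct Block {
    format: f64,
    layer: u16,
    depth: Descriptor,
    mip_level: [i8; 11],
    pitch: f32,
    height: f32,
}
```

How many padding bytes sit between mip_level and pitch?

Descriptor: uid at 0 (size 4, align 4) → ends 4; pad 4 to align 8 for start_time; start_time at 8 (size 8, align 8) → ends 16; rss at 16 (size 2, align 2) → ends 18; tail pad 6 to reach multiple of 8; total 24 bytes, alignment 8
format at 0 (size 8, align 2) → ends 8
layer at 8 (size 2, align 2) → ends 10
depth at 10 (size 24, align 2) → ends 34
mip_level at 34 (size 11, align 1) → ends 45
pad 1 to align 2 for pitch
pitch at 46 (size 4, align 2) → ends 50

1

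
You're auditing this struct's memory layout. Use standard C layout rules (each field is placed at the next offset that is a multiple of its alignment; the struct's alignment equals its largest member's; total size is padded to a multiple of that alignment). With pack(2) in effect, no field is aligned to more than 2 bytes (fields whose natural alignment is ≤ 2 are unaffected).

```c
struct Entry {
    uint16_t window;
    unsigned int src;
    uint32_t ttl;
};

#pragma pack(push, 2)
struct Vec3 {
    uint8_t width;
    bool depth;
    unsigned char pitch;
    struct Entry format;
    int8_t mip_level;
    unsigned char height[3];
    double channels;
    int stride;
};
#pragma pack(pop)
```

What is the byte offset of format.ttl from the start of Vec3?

12

Entry: 0..2  window  (2B, 2-aligned); 2..4  -- padding (2B); 4..8  src  (4B, 4-aligned); 8..12  ttl  (4B, 4-aligned); sizeof = 12, alignof = 4
0..1  width  (1B, 1-aligned)
1..2  depth  (1B, 1-aligned)
2..3  pitch  (1B, 1-aligned)
3..4  -- padding (1B)
4..16  format  (12B, 2-aligned)
within Entry: ttl at 8
4 + 8 = 12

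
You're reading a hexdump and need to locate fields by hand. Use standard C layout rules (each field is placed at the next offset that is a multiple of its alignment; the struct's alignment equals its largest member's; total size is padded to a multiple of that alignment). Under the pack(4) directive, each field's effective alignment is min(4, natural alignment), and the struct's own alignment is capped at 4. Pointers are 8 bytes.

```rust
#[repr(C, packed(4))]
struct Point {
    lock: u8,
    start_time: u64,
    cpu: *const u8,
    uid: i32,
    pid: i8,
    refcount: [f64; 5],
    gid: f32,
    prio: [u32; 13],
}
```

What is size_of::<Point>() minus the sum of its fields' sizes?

6

0..1  lock  (1B, 1-aligned)
1..4  -- padding (3B)
4..12  start_time  (8B, 4-aligned)
12..20  cpu  (8B, 4-aligned)
20..24  uid  (4B, 4-aligned)
24..25  pid  (1B, 1-aligned)
25..28  -- padding (3B)
28..68  refcount  (40B, 4-aligned)
68..72  gid  (4B, 4-aligned)
72..124  prio  (52B, 4-aligned)
sizeof = 124, alignof = 4
data bytes 118, size 124 → padding 6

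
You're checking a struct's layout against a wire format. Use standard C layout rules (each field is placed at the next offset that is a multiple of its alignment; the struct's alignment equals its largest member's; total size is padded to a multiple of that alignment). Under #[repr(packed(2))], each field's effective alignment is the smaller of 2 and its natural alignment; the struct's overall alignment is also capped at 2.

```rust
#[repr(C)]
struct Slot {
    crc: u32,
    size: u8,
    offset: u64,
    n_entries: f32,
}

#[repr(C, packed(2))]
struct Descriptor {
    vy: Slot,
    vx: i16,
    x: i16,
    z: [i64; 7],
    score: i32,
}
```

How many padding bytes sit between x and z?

0

Slot: 0..4  crc  (4B, 4-aligned); 4..5  size  (1B, 1-aligned); 5..8  -- padding (3B); 8..16  offset  (8B, 8-aligned); 16..20  n_entries  (4B, 4-aligned); 20..24  -- tail padding (4B); sizeof = 24, alignof = 8
0..24  vy  (24B, 2-aligned)
24..26  vx  (2B, 2-aligned)
26..28  x  (2B, 2-aligned)
28..84  z  (56B, 2-aligned)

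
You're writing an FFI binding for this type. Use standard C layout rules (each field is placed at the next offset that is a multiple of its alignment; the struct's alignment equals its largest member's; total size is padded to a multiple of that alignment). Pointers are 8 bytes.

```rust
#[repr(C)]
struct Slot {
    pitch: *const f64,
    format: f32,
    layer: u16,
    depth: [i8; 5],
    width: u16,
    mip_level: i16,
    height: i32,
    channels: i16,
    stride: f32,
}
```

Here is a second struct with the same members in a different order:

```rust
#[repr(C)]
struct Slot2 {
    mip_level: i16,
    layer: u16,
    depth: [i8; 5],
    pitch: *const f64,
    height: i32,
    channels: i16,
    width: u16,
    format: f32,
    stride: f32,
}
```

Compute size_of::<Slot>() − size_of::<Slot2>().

0

0..8  pitch  (8B, 8-aligned)
8..12  format  (4B, 4-aligned)
12..14  layer  (2B, 2-aligned)
14..19  depth  (5B, 1-aligned)
19..20  -- padding (1B)
20..22  width  (2B, 2-aligned)
22..24  mip_level  (2B, 2-aligned)
24..28  height  (4B, 4-aligned)
28..30  channels  (2B, 2-aligned)
30..32  -- padding (2B)
32..36  stride  (4B, 4-aligned)
36..40  -- tail padding (4B)
sizeof = 40, alignof = 8
— Slot2 —
0..2  mip_level  (2B, 2-aligned)
2..4  layer  (2B, 2-aligned)
4..9  depth  (5B, 1-aligned)
9..16  -- padding (7B)
16..24  pitch  (8B, 8-aligned)
24..28  height  (4B, 4-aligned)
28..30  channels  (2B, 2-aligned)
30..32  width  (2B, 2-aligned)
32..36  format  (4B, 4-aligned)
36..40  stride  (4B, 4-aligned)
sizeof = 40, alignof = 8
40 − 40 = 0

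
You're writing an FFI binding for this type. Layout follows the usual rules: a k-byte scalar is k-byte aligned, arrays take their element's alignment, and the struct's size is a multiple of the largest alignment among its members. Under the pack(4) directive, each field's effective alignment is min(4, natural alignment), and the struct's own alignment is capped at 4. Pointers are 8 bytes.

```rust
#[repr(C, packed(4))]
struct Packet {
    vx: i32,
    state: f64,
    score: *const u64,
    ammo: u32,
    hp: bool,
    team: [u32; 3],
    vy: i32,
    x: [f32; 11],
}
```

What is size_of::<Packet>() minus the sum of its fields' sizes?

vx at 0 (size 4, align 4) → ends 4
state at 4 (size 8, align 4) → ends 12
score at 12 (size 8, align 4) → ends 20
ammo at 20 (size 4, align 4) → ends 24
hp at 24 (size 1, align 1) → ends 25
pad 3 to align 4 for team
team at 28 (size 12, align 4) → ends 40
vy at 40 (size 4, align 4) → ends 44
x at 44 (size 44, align 4) → ends 88
total 88 bytes, alignment 4
data bytes 85, size 88 → padding 3

3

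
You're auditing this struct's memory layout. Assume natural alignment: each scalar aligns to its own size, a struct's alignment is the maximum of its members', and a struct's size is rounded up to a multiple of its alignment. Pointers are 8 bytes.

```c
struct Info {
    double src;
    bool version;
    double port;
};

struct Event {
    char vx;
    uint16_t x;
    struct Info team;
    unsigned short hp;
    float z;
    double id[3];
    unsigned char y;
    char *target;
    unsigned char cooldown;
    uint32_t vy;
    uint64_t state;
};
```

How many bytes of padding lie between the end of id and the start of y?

0

Info: src at 0 (size 8, align 8) → ends 8; version at 8 (size 1, align 1) → ends 9; pad 7 to align 8 for port; port at 16 (size 8, align 8) → ends 24; total 24 bytes, alignment 8
vx at 0 (size 1, align 1) → ends 1
pad 1 to align 2 for x
x at 2 (size 2, align 2) → ends 4
pad 4 to align 8 for team
team at 8 (size 24, align 8) → ends 32
hp at 32 (size 2, align 2) → ends 34
pad 2 to align 4 for z
z at 36 (size 4, align 4) → ends 40
id at 40 (size 24, align 8) → ends 64
y at 64 (size 1, align 1) → ends 65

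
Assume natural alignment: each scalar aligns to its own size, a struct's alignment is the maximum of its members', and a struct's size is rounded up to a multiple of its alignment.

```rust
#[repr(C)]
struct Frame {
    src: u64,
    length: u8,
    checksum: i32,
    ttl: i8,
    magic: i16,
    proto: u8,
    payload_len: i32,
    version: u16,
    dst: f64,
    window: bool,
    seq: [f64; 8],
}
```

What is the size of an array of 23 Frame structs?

@0: src [8B, align 8] → 8
@8: length [1B, align 1] → 9
+3 pad (align 4)
@12: checksum [4B, align 4] → 16
@16: ttl [1B, align 1] → 17
+1 pad (align 2)
@18: magic [2B, align 2] → 20
@20: proto [1B, align 1] → 21
+3 pad (align 4)
@24: payload_len [4B, align 4] → 28
@28: version [2B, align 2] → 30
+2 pad (align 8)
@32: dst [8B, align 8] → 40
@40: window [1B, align 1] → 41
+7 pad (align 8)
@48: seq [64B, align 8] → 112
size 112, align 8
array of 23: 23 × 112 = 2576

2576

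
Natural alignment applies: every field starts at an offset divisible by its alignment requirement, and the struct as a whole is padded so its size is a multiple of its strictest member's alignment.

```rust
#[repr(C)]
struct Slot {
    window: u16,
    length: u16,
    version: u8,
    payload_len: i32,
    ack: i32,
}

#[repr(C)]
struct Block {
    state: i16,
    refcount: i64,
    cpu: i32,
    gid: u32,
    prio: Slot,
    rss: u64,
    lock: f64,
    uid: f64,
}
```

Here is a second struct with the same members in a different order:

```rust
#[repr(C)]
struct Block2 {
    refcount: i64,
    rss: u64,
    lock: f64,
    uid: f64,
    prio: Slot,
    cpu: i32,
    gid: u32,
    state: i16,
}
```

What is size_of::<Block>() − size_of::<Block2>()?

Slot: @0: window [2B, align 2] → 2; @2: length [2B, align 2] → 4; @4: version [1B, align 1] → 5; +3 pad (align 4); @8: payload_len [4B, align 4] → 12; @12: ack [4B, align 4] → 16; size 16, align 4
@0: state [2B, align 2] → 2
+6 pad (align 8)
@8: refcount [8B, align 8] → 16
@16: cpu [4B, align 4] → 20
@20: gid [4B, align 4] → 24
@24: prio [16B, align 4] → 40
@40: rss [8B, align 8] → 48
@48: lock [8B, align 8] → 56
@56: uid [8B, align 8] → 64
size 64, align 8
— Block2 —
@0: refcount [8B, align 8] → 8
@8: rss [8B, align 8] → 16
@16: lock [8B, align 8] → 24
@24: uid [8B, align 8] → 32
@32: prio [16B, align 4] → 48
@48: cpu [4B, align 4] → 52
@52: gid [4B, align 4] → 56
@56: state [2B, align 2] → 58
+6 tail pad (align 8)
size 64, align 8
64 − 64 = 0

0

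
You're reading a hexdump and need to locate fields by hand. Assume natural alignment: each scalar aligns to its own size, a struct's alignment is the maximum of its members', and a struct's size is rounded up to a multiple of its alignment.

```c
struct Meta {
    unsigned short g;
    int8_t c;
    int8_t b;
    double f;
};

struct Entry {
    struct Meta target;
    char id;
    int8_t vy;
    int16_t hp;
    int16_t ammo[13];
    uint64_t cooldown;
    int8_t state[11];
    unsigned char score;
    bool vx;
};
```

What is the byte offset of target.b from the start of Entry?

Meta: g at 0 (size 2, align 2) → ends 2; c at 2 (size 1, align 1) → ends 3; b at 3 (size 1, align 1) → ends 4; pad 4 to align 8 for f; f at 8 (size 8, align 8) → ends 16; total 16 bytes, alignment 8
target at 0 (size 16, align 8) → ends 16
within Meta: b at 3
0 + 3 = 3

3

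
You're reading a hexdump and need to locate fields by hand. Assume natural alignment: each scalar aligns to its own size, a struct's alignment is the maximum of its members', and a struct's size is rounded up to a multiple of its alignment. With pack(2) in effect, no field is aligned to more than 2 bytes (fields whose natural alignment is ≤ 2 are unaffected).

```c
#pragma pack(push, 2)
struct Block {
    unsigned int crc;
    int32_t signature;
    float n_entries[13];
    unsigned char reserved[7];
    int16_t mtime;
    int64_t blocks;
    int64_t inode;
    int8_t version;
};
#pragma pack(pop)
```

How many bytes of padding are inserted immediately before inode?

0

0..4  crc  (4B, 2-aligned)
4..8  signature  (4B, 2-aligned)
8..60  n_entries  (52B, 2-aligned)
60..67  reserved  (7B, 1-aligned)
67..68  -- padding (1B)
68..70  mtime  (2B, 2-aligned)
70..78  blocks  (8B, 2-aligned)
78..86  inode  (8B, 2-aligned)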